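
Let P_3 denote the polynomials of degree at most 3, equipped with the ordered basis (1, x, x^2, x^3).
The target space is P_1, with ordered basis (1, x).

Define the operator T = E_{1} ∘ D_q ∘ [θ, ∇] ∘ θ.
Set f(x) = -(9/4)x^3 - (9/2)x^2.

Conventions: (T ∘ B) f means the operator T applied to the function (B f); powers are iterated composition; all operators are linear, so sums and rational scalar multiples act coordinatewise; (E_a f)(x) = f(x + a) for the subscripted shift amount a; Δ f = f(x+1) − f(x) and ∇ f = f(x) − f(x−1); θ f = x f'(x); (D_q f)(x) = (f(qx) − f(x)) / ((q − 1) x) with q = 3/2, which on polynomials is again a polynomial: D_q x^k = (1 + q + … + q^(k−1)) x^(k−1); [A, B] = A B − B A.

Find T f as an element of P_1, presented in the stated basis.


θ f = -(27/4)x^3 - 9x^2
∇ θ f = -(81/4)x^2 + (9/4)x + 9/4
θ ∇ θ f = -(81/2)x^2 + (9/4)x
θ θ f = -(81/4)x^3 - 18x^2
∇ θ θ f = -(243/4)x^2 + (99/4)x - 9/4
[θ, ∇] θ f = (81/4)x^2 - (45/2)x + 9/4
D_q [θ, ∇] θ f = (405/8)x - 45/2
E_{1} D_q [θ, ∇] θ f = (405/8)x + 225/8

g(x) = (405/8)x + 225/8


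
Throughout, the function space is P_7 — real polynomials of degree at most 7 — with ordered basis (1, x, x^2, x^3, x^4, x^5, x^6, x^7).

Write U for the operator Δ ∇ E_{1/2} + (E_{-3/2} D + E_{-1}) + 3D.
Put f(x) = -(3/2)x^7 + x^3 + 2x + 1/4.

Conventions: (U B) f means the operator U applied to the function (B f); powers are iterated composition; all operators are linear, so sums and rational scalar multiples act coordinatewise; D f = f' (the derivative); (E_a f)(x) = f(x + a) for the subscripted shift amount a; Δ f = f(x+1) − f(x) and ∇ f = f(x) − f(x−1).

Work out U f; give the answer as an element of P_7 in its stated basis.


the result is g(x) = -(3/2)x^7 - (63/2)x^6 - (3675/8)x^4 + (1579/4)x^3 - (31779/32)x^2 + (11215/32)x - 16473/128

E_{1/2} f = -(3/2)x^7 - (21/4)x^6 - (63/8)x^5 - (105/16)x^4 - (73/32)x^3 + (33/64)x^2 + (331/128)x + 349/256
∇ E_{1/2} f = -(21/2)x^6 - (105/8)x^4 + (33/32)x^2 + 285/128
Δ ∇ E_{1/2} f = -63x^5 - (315/2)x^4 - (525/2)x^3 - (945/4)x^2 - (1815/16)x - 723/32
D f = -(21/2)x^6 + 3x^2 + 2
E_{-3/2} D f = -(21/2)x^6 + (189/2)x^5 - (2835/8)x^4 + (2835/4)x^3 - (25419/32)x^2 + (15021/32)x - 14189/128
E_{-1} f = -(3/2)x^7 + (21/2)x^6 - (63/2)x^5 + (105/2)x^4 - (103/2)x^3 + (57/2)x^2 - (11/2)x - 5/4
(E_{-3/2} D + E_{-1}) f = -(3/2)x^7 + 63x^5 - (2415/8)x^4 + (2629/4)x^3 - (24507/32)x^2 + (14845/32)x - 14349/128
D f = -(21/2)x^6 + 3x^2 + 2
(3D) f = -(63/2)x^6 + 9x^2 + 6
(Δ ∇ E_{1/2} + (E_{-3/2} D + E_{-1}) + 3D) f = -(3/2)x^7 - (63/2)x^6 - (3675/8)x^4 + (1579/4)x^3 - (31779/32)x^2 + (11215/32)x - 16473/128


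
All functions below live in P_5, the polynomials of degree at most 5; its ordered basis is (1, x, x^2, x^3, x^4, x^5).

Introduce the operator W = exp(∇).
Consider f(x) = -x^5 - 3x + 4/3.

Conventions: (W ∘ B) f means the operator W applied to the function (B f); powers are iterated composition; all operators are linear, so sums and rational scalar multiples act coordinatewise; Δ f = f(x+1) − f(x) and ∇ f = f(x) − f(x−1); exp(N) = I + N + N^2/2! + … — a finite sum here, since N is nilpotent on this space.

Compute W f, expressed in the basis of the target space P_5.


the image equals g(x) = -x^5 - 5x^4 + 10x^2 - 8x - 11/3

order-1 term: -5x^4 + 10x^3 - 10x^2 + 5x - 4
order-2 term: -10x^3 + 30x^2 - 35x + 15
order-3 term: -10x^2 + 30x - 25
order-4 term: -5x + 10
order-5 term: -1
the series for exp(∇) f terminates at order 5
exp(∇) f = -x^5 - 5x^4 + 10x^2 - 8x - 11/3


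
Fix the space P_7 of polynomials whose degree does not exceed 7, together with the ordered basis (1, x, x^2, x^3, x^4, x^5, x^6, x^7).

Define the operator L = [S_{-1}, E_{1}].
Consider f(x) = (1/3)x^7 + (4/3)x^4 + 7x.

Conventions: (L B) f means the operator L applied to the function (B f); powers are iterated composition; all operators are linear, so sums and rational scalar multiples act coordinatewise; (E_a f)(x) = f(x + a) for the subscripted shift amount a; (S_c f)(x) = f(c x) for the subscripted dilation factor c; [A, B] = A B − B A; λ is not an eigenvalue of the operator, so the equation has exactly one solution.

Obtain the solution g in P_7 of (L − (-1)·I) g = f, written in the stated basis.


the result is g(x) = (1/3)x^7 - (14/3)x^6 - 56x^5 + 538x^4 + (12352/3)x^3 - 23598x^2 - 90137x + 516452/3

write g with unknown coordinates in the stated basis and equate coefficients in (L − (-1)·I) g = f
solving from the highest basis element down gives g = (1/3)x^7 - (14/3)x^6 - 56x^5 + 538x^4 + (12352/3)x^3 - 23598x^2 - 90137x + 516452/3
check: L g = (14/3)x^6 + 56x^5 - (1610/3)x^4 - (12352/3)x^3 + 23598x^2 + 90144x - 516452/3
so L g − (-1)·g = (1/3)x^7 + (4/3)x^4 + 7x = f ✓


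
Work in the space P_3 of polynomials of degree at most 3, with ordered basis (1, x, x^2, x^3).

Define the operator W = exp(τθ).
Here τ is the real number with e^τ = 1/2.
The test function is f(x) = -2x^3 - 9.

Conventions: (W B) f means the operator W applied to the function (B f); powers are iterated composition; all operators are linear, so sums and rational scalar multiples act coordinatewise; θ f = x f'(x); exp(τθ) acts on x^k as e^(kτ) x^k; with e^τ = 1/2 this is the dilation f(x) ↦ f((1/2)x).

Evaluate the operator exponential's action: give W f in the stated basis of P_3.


the result is g(x) = -(1/4)x^3 - 9

exp(τθ) x^k = e^(kτ) x^k; with e^τ = 1/2 this sends x^k to (1/2)^k x^k
x^3 ↦ 1/8 x^3
applying this coordinatewise to f: exp(τθ) f = -(1/4)x^3 - 9


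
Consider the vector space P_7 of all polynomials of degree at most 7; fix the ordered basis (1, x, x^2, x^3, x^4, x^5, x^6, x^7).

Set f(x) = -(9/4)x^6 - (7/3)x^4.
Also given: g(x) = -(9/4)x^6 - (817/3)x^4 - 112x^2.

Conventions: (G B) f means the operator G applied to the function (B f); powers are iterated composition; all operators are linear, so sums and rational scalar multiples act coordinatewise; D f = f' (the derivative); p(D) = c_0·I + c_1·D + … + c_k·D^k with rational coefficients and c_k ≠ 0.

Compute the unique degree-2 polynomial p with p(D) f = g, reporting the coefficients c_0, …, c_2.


p(D) = I + 4·D^2, i.e. c_0 = 1, c_1 = 0, c_2 = 4

D^0 f = -(9/4)x^6 - (7/3)x^4
D^1 f = -(27/2)x^5 - (28/3)x^3
D^2 f = -(135/2)x^4 - 28x^2
matching coefficients of g against c_0 f + c_1 Df + … from the top degree down determines the c_i
solution: c_0 = 1, c_1 = 0, c_2 = 4


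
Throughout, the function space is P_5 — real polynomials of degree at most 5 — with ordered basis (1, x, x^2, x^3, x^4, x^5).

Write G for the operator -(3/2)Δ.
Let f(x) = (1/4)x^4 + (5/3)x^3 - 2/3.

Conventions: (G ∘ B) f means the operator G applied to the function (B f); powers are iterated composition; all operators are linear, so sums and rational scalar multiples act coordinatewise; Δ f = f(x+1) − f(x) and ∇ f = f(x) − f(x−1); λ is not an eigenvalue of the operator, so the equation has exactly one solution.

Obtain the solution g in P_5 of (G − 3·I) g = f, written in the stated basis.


the image equals g(x) = -(1/12)x^4 - (7/18)x^3 + (5/6)x^2 - (1/12)x + 1/12

write g with unknown coordinates in the stated basis and equate coefficients in (G − 3·I) g = f
solving from the highest basis element down gives g = -(1/12)x^4 - (7/18)x^3 + (5/6)x^2 - (1/12)x + 1/12
check: G g = (1/2)x^3 + (5/2)x^2 - (1/4)x - 5/12
so G g − 3·g = (1/4)x^4 + (5/3)x^3 - 2/3 = f ✓


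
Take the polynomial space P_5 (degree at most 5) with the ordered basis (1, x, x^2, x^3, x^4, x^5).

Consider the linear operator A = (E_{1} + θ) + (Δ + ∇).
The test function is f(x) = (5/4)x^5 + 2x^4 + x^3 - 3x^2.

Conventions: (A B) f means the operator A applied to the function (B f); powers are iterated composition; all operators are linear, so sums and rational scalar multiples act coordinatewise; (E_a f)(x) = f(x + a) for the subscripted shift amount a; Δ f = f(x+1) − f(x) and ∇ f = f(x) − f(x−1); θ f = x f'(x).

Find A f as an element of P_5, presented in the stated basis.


g(x) = (15/2)x^5 + (115/4)x^4 + (81/2)x^3 + (99/2)x^2 + (61/4)x + 23/4

E_{1} f = (5/4)x^5 + (33/4)x^4 + (43/2)x^3 + (49/2)x^2 + (45/4)x + 5/4
θ f = (25/4)x^5 + 8x^4 + 3x^3 - 6x^2
(E_{1} + θ) f = (15/2)x^5 + (65/4)x^4 + (49/2)x^3 + (37/2)x^2 + (45/4)x + 5/4
Δ f = (25/4)x^4 + (41/2)x^3 + (55/2)x^2 + (45/4)x + 5/4
∇ f = (25/4)x^4 - (9/2)x^3 + (7/2)x^2 - (29/4)x + 13/4
(Δ + ∇) f = (25/2)x^4 + 16x^3 + 31x^2 + 4x + 9/2
((E_{1} + θ) + (Δ + ∇)) f = (15/2)x^5 + (115/4)x^4 + (81/2)x^3 + (99/2)x^2 + (61/4)x + 23/4


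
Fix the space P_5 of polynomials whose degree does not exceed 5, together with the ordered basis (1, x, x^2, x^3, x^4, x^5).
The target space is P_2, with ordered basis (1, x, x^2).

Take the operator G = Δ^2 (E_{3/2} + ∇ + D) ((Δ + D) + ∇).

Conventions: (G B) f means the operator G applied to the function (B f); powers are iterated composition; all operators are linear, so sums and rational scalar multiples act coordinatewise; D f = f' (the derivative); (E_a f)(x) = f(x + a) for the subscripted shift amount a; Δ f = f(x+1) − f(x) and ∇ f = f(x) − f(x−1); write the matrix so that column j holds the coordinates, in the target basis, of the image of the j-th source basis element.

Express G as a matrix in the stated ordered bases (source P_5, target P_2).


image of 1: 0
image of x: 0
image of x^2: 0
image of x^3: 18
image of x^4: 72x + 324
image of x^5: 180x^2 + 1620x + 1735
each image's coordinates form column j of the matrix

the matrix is [[0, 0, 0, 18, 324, 1735]; [0, 0, 0, 0, 72, 1620]; [0, 0, 0, 0, 0, 180]] (rows listed top to bottom)


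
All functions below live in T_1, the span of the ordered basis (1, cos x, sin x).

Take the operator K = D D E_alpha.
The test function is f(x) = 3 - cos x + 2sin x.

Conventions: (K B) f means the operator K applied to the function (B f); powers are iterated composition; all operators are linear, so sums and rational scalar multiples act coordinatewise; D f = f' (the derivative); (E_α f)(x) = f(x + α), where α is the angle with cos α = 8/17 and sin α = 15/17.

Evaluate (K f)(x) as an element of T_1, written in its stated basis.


E_alpha f = 3 + (22/17)cos x + (31/17)sin x
D E_alpha f = (31/17)cos x - (22/17)sin x
D D E_alpha f = -(22/17)cos x - (31/17)sin x

the result is g(x) = -(22/17)cos x - (31/17)sin x


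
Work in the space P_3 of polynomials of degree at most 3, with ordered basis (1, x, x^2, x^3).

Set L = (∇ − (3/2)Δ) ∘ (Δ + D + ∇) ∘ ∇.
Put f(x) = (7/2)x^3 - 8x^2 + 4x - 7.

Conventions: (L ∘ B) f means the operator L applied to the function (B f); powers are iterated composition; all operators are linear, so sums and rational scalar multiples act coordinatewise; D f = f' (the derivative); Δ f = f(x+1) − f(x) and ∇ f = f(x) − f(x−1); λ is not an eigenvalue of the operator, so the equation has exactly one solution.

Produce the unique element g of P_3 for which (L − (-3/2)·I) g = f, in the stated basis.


write g with unknown coordinates in the stated basis and equate coefficients in (L − (-3/2)·I) g = f
solving from the highest basis element down gives g = (7/3)x^3 - (16/3)x^2 + (8/3)x + 28/3
check: L g = -21
so L g − (-3/2)·g = (7/2)x^3 - 8x^2 + 4x - 7 = f ✓

the result is g(x) = (7/3)x^3 - (16/3)x^2 + (8/3)x + 28/3


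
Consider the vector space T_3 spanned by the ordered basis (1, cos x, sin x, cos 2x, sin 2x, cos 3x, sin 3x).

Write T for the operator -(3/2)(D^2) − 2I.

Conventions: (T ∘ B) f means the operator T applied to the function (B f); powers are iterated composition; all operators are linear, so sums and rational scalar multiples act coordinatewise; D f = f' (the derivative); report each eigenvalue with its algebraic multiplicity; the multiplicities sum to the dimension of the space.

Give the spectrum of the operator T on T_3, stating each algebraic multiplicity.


λ = -2 (multiplicity 1), λ = -1/2 (multiplicity 2), λ = 4 (multiplicity 2), λ = 23/2 (multiplicity 2)

image of 1: -2
image of cos x: -(1/2)cos x
image of sin x: -(1/2)sin x
image of cos 2x: 4cos 2x
image of sin 2x: 4sin 2x
image of cos 3x: (23/2)cos 3x
image of sin 3x: (23/2)sin 3x
the matrix is diagonal; its diagonal is (-2, -1/2, -1/2, 4, 4, 23/2, 23/2)
for a triangular matrix the eigenvalues are the diagonal entries, with algebraic multiplicity their repetition count


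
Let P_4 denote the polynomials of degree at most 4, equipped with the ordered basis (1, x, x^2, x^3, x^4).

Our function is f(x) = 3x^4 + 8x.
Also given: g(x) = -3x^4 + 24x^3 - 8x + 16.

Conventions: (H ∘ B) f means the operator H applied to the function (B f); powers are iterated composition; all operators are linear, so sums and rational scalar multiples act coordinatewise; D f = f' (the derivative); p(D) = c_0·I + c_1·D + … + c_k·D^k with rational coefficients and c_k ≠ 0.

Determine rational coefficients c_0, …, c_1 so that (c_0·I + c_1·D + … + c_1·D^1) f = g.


D^0 f = 3x^4 + 8x
D^1 f = 12x^3 + 8
matching coefficients of g against c_0 f + c_1 Df + … from the top degree down determines the c_i
solution: c_0 = -1, c_1 = 2

c_0 = -1, c_1 = 2


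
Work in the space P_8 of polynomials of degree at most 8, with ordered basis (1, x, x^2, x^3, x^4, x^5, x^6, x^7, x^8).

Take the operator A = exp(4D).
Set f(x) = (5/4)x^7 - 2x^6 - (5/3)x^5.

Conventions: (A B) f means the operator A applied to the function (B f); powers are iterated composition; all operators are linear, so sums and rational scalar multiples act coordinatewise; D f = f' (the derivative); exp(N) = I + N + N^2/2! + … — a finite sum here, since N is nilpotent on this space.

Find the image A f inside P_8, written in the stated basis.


the result is g(x) = (5/4)x^7 + 33x^6 + (1111/3)x^5 + (6860/3)x^4 + (25120/3)x^3 + (54400/3)x^2 + (64256/3)x + 31744/3

order-1 term: 35x^6 - 48x^5 - (100/3)x^4
order-2 term: 420x^5 - 480x^4 - (800/3)x^3
order-3 term: 2800x^4 - 2560x^3 - (3200/3)x^2
order-4 term: 11200x^3 - 7680x^2 - (6400/3)x
order-5 term: 26880x^2 - 12288x - 5120/3
order-6 term: 35840x - 8192
order-7 term: 20480
the series for exp(4D) f terminates at order 7
exp(4D) f = (5/4)x^7 + 33x^6 + (1111/3)x^5 + (6860/3)x^4 + (25120/3)x^3 + (54400/3)x^2 + (64256/3)x + 31744/3


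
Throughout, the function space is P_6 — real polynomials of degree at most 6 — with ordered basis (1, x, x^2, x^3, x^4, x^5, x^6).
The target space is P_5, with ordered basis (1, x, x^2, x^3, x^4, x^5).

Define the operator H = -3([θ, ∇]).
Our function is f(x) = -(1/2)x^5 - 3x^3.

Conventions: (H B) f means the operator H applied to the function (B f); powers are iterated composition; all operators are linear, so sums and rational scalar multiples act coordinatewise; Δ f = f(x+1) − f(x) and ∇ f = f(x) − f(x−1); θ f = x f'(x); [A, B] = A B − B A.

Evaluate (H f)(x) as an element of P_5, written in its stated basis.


the image equals g(x) = -(15/2)x^4 + 30x^3 - 72x^2 + 84x - 69/2

∇ f = -(5/2)x^4 + 5x^3 - 14x^2 + (23/2)x - 7/2
θ ∇ f = -10x^4 + 15x^3 - 28x^2 + (23/2)x
θ f = -(5/2)x^5 - 9x^3
∇ θ f = -(25/2)x^4 + 25x^3 - 52x^2 + (79/2)x - 23/2
[θ, ∇] f = (5/2)x^4 - 10x^3 + 24x^2 - 28x + 23/2
(-3([θ, ∇])) f = -(15/2)x^4 + 30x^3 - 72x^2 + 84x - 69/2


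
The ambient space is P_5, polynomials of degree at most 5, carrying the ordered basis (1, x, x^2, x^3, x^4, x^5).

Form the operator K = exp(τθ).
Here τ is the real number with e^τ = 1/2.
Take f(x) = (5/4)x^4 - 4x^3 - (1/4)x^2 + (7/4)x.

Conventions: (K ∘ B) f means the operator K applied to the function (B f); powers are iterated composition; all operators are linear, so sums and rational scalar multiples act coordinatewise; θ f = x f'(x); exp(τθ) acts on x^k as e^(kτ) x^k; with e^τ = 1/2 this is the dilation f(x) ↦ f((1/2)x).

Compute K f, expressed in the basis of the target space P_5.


the image equals g(x) = (5/64)x^4 - (1/2)x^3 - (1/16)x^2 + (7/8)x

exp(τθ) x^k = e^(kτ) x^k; with e^τ = 1/2 this sends x^k to (1/2)^k x^k
x ↦ 1/2 x
x^2 ↦ 1/4 x^2
x^3 ↦ 1/8 x^3
x^4 ↦ 1/16 x^4
applying this coordinatewise to f: exp(τθ) f = (5/64)x^4 - (1/2)x^3 - (1/16)x^2 + (7/8)x


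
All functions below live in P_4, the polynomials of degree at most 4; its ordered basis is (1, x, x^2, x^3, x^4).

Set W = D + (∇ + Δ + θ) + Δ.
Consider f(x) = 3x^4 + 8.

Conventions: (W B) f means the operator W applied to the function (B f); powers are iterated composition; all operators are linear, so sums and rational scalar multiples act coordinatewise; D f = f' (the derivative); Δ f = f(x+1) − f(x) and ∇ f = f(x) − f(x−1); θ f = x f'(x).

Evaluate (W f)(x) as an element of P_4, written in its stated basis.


g(x) = 12x^4 + 48x^3 + 18x^2 + 36x + 3

D f = 12x^3
∇ f = 12x^3 - 18x^2 + 12x - 3
Δ f = 12x^3 + 18x^2 + 12x + 3
θ f = 12x^4
(∇ + Δ + θ) f = 12x^4 + 24x^3 + 24x
Δ f = 12x^3 + 18x^2 + 12x + 3
(D + (∇ + Δ + θ) + Δ) f = 12x^4 + 48x^3 + 18x^2 + 36x + 3


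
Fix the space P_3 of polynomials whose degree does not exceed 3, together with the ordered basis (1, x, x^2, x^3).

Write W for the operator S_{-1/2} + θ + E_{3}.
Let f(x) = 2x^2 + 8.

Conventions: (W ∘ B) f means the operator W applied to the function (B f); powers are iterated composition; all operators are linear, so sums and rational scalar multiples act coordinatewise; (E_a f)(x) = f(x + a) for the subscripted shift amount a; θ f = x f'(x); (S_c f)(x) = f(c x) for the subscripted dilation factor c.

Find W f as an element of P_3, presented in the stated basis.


S_{-1/2} f = (1/2)x^2 + 8
θ f = 4x^2
E_{3} f = 2x^2 + 12x + 26
(S_{-1/2} + θ + E_{3}) f = (13/2)x^2 + 12x + 34

the image equals g(x) = (13/2)x^2 + 12x + 34


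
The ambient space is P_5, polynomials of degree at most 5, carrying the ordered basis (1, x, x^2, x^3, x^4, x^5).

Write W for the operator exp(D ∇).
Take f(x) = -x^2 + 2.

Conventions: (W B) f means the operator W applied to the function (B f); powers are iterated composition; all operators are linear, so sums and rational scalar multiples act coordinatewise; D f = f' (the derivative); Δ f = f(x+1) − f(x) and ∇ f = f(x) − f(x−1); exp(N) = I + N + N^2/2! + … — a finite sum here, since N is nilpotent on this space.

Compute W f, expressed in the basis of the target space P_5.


order-1 term: -2
the series for exp(D ∇) f terminates at order 1
exp(D ∇) f = -x^2

the image equals g(x) = -x^2


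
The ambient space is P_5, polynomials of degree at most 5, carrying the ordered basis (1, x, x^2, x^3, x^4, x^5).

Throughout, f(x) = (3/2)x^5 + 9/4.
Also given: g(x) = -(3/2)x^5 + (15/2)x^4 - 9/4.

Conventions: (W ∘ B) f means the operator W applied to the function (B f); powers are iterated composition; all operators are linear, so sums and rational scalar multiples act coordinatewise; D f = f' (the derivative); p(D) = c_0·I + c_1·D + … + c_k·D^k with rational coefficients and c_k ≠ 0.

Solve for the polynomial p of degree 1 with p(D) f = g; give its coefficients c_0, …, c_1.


p(D) = -I + D, i.e. c_0 = -1, c_1 = 1

D^0 f = (3/2)x^5 + 9/4
D^1 f = (15/2)x^4
matching coefficients of g against c_0 f + c_1 Df + … from the top degree down determines the c_i
solution: c_0 = -1, c_1 = 1


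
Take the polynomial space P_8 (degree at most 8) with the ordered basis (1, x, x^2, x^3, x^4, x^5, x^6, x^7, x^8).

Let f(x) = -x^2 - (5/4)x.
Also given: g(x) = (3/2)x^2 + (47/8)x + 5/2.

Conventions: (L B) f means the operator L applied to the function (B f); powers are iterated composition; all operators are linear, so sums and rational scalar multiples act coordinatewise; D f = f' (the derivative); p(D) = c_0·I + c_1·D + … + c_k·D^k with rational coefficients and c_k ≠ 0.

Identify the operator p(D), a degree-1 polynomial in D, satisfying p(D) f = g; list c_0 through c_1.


c_0 = -3/2, c_1 = -2

D^0 f = -x^2 - (5/4)x
D^1 f = -2x - 5/4
matching coefficients of g against c_0 f + c_1 Df + … from the top degree down determines the c_i
solution: c_0 = -3/2, c_1 = -2


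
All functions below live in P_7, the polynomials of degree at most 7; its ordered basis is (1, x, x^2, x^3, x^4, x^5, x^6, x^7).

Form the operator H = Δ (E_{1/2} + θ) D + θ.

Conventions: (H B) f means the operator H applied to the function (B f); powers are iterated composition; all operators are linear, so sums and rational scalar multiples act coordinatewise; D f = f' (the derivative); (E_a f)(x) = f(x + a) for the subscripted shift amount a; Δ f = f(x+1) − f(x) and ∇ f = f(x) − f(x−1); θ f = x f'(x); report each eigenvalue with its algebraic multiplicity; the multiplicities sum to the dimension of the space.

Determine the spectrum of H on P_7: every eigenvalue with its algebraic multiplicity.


image of 1: 0
image of x: x
image of x^2: 2x^2 + 4
image of x^3: 3x^3 + 18x + 12
image of x^4: 4x^4 + 48x^2 + 60x + 25
image of x^5: 5x^5 + 100x^3 + 180x^2 + 145x + 45
image of x^6: 6x^6 + 180x^4 + 420x^3 + 495x^2 + 300x + 603/8
image of x^7: 7x^7 + 294x^5 + 840x^4 + 1295x^3 + 1155x^2 + (4557/8)x + 973/8
the matrix is upper triangular; its diagonal is (0, 1, 2, 3, 4, 5, 6, 7)
for a triangular matrix the eigenvalues are the diagonal entries, with algebraic multiplicity their repetition count

λ = 0 (multiplicity 1), λ = 1 (multiplicity 1), λ = 2 (multiplicity 1), λ = 3 (multiplicity 1), λ = 4 (multiplicity 1), λ = 5 (multiplicity 1), λ = 6 (multiplicity 1), λ = 7 (multiplicity 1)


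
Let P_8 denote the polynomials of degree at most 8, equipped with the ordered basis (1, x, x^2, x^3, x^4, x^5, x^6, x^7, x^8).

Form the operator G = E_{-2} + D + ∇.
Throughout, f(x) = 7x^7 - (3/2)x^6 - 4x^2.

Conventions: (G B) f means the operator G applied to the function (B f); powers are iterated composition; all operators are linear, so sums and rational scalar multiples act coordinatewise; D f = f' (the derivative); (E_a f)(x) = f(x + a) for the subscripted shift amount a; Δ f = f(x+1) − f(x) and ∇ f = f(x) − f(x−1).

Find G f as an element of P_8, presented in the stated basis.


g(x) = 7x^7 - (3/2)x^6 + 441x^5 - (3565/2)x^4 + 3885x^3 - (9797/2)x^2 + 3366x - 1991/2

E_{-2} f = 7x^7 - (199/2)x^6 + 606x^5 - 2050x^4 + 4160x^3 - 5068x^2 + 3440x - 1008
D f = 49x^6 - 9x^5 - 8x
∇ f = 49x^6 - 156x^5 + (535/2)x^4 - 275x^3 + (339/2)x^2 - 66x + 25/2
(E_{-2} + D + ∇) f = 7x^7 - (3/2)x^6 + 441x^5 - (3565/2)x^4 + 3885x^3 - (9797/2)x^2 + 3366x - 1991/2


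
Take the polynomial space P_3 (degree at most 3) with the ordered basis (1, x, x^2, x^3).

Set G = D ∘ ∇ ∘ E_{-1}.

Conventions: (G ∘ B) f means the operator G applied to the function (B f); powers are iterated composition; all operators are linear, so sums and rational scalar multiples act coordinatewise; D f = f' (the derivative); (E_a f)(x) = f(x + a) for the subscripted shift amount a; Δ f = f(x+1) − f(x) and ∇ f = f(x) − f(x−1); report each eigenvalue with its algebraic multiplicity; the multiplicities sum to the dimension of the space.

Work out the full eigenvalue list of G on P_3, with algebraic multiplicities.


λ = 0 (multiplicity 4)

image of 1: 0
image of x: 0
image of x^2: 2
image of x^3: 6x - 9
the matrix is upper triangular; its diagonal is (0, 0, 0, 0)
for a triangular matrix the eigenvalues are the diagonal entries, with algebraic multiplicity their repetition count


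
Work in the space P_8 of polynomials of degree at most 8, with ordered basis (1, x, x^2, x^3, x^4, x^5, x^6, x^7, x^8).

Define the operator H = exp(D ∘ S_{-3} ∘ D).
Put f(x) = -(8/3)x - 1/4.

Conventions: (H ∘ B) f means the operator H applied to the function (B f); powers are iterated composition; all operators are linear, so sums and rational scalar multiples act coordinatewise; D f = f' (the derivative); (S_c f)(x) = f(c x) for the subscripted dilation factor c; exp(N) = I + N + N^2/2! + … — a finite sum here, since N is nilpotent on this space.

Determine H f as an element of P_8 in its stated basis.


the series for exp(D ∘ S_{-3} ∘ D) f terminates at order 0
exp(D ∘ S_{-3} ∘ D) f = -(8/3)x - 1/4

g(x) = -(8/3)x - 1/4


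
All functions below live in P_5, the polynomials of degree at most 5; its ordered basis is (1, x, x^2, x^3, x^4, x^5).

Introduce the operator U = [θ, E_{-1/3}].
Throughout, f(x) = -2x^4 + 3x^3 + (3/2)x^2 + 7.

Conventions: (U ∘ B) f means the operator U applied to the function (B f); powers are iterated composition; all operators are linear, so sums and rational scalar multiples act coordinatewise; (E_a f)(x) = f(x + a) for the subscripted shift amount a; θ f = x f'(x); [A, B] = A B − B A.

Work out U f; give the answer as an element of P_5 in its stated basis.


g(x) = -(8/3)x^3 + (17/3)x^2 - (17/9)x + 8/81

E_{-1/3} f = -2x^4 + (17/3)x^3 - (17/6)x^2 + (8/27)x + 1139/162
θ E_{-1/3} f = -8x^4 + 17x^3 - (17/3)x^2 + (8/27)x
θ f = -8x^4 + 9x^3 + 3x^2
E_{-1/3} θ f = -8x^4 + (59/3)x^3 - (34/3)x^2 + (59/27)x - 8/81
[θ, E_{-1/3}] f = -(8/3)x^3 + (17/3)x^2 - (17/9)x + 8/81


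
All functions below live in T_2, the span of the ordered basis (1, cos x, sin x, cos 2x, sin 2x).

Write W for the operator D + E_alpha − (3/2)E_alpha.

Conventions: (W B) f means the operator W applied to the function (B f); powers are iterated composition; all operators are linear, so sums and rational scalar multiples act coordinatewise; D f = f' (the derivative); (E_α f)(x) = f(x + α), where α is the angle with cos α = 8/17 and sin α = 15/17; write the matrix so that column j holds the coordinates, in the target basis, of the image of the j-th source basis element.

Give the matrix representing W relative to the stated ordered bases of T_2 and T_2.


the matrix is [[-1/2, 0, 0, 0, 0]; [0, -4/17, 19/34, 0, 0]; [0, -19/34, -4/17, 0, 0]; [0, 0, 0, 161/578, 458/289]; [0, 0, 0, -458/289, 161/578]] (rows listed top to bottom)

image of 1: -1/2
image of cos x: -(4/17)cos x - (19/34)sin x
image of sin x: (19/34)cos x - (4/17)sin x
image of cos 2x: (161/578)cos 2x - (458/289)sin 2x
image of sin 2x: (458/289)cos 2x + (161/578)sin 2x
each image's coordinates form column j of the matrix


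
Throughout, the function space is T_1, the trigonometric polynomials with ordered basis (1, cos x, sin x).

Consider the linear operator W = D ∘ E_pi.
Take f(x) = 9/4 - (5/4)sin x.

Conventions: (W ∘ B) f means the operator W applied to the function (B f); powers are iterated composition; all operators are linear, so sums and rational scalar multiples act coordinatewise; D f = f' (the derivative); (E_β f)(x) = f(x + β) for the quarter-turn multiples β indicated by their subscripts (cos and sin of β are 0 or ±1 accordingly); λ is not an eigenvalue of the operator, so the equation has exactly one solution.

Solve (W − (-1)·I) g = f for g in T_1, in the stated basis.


the image equals g(x) = 9/4 - (5/8)cos x - (5/8)sin x

write g with unknown coordinates in the stated basis and equate coefficients in (W − (-1)·I) g = f
solving from the highest basis element down gives g = 9/4 - (5/8)cos x - (5/8)sin x
check: W g = (5/8)cos x - (5/8)sin x
so W g − (-1)·g = 9/4 - (5/4)sin x = f ✓


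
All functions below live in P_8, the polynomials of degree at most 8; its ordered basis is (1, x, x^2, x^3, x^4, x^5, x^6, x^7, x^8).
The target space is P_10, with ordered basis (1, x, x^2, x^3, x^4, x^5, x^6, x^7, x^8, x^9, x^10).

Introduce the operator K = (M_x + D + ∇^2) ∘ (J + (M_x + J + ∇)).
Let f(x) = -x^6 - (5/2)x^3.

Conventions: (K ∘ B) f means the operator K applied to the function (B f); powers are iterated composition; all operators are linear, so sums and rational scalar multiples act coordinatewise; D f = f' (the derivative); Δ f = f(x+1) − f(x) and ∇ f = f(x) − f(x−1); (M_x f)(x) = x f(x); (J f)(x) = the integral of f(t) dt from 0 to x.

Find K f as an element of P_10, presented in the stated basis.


J f = -(1/7)x^7 - (5/8)x^4
M_x f = -x^7 - (5/2)x^4
J f = -(1/7)x^7 - (5/8)x^4
∇ f = -6x^5 + 15x^4 - 20x^3 + (15/2)x^2 + (3/2)x - 3/2
(M_x + J + ∇) f = -(8/7)x^7 - 6x^5 + (95/8)x^4 - 20x^3 + (15/2)x^2 + (3/2)x - 3/2
(J + (M_x + J + ∇)) f = -(9/7)x^7 - 6x^5 + (45/4)x^4 - 20x^3 + (15/2)x^2 + (3/2)x - 3/2
M_x (J + (M_x + J + ∇)) f = -(9/7)x^8 - 6x^6 + (45/4)x^5 - 20x^4 + (15/2)x^3 + (3/2)x^2 - (3/2)x
D (J + (M_x + J + ∇)) f = -9x^6 - 30x^4 + 45x^3 - 60x^2 + 15x + 3/2
∇ (J + (M_x + J + ∇)) f = -9x^6 + 27x^5 - 75x^4 + 150x^3 - (429/2)x^2 + 159x - 1247/28
∇ ∇ (J + (M_x + J + ∇)) f = -54x^5 + 270x^4 - 750x^3 + 1305x^2 - 1368x + 1269/2
(M_x + D + ∇^2) (J + (M_x + J + ∇)) f = -(9/7)x^8 - 15x^6 - (171/4)x^5 + 220x^4 - (1395/2)x^3 + (2493/2)x^2 - (2709/2)x + 636

the image equals g(x) = -(9/7)x^8 - 15x^6 - (171/4)x^5 + 220x^4 - (1395/2)x^3 + (2493/2)x^2 - (2709/2)x + 636


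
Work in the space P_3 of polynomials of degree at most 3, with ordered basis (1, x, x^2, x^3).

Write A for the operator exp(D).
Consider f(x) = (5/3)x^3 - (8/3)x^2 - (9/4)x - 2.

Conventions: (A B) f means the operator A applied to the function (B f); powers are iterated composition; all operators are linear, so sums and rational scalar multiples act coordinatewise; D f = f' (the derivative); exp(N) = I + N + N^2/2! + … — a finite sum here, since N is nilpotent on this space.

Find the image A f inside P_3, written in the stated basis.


the image equals g(x) = (5/3)x^3 + (7/3)x^2 - (31/12)x - 21/4

order-1 term: 5x^2 - (16/3)x - 9/4
order-2 term: 5x - 8/3
order-3 term: 5/3
the series for exp(D) f terminates at order 3
exp(D) f = (5/3)x^3 + (7/3)x^2 - (31/12)x - 21/4


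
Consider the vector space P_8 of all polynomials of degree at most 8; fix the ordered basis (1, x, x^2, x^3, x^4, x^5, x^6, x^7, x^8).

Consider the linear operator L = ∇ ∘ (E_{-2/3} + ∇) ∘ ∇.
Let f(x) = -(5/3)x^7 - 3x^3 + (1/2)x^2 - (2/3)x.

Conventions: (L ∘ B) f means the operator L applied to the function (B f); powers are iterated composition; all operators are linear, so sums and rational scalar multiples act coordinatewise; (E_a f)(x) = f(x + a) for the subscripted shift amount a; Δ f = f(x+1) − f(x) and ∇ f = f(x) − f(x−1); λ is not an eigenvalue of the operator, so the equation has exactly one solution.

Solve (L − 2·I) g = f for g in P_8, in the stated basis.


the result is g(x) = (5/6)x^7 + (35/2)x^5 - (175/3)x^4 + (1501/9)x^3 - (37127/108)x^2 + (23264/81)x + 79021/972

write g with unknown coordinates in the stated basis and equate coefficients in (L − 2·I) g = f
solving from the highest basis element down gives g = (5/6)x^7 + (35/2)x^5 - (175/3)x^4 + (1501/9)x^3 - (37127/108)x^2 + (23264/81)x + 79021/972
check: L g = 35x^5 - (350/3)x^4 + (2975/9)x^3 - (18550/27)x^2 + (46474/81)x + 79021/486
so L g − 2·g = -(5/3)x^7 - 3x^3 + (1/2)x^2 - (2/3)x = f ✓


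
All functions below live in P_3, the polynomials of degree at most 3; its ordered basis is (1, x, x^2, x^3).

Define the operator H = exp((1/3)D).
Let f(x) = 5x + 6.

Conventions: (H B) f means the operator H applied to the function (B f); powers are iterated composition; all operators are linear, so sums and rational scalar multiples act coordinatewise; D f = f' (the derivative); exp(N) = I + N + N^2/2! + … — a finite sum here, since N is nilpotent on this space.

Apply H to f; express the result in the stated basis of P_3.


order-1 term: 5/3
the series for exp((1/3)D) f terminates at order 1
exp((1/3)D) f = 5x + 23/3

g(x) = 5x + 23/3


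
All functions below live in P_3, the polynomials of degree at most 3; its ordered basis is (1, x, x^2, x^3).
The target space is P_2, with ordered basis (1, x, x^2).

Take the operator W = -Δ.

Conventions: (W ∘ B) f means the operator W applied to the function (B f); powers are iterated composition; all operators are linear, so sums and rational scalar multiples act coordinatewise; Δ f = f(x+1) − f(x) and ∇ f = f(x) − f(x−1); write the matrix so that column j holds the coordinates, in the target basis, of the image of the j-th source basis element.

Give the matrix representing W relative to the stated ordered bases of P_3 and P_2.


image of 1: 0
image of x: -1
image of x^2: -2x - 1
image of x^3: -3x^2 - 3x - 1
each image's coordinates form column j of the matrix

the matrix is [[0, -1, -1, -1]; [0, 0, -2, -3]; [0, 0, 0, -3]] (rows listed top to bottom)


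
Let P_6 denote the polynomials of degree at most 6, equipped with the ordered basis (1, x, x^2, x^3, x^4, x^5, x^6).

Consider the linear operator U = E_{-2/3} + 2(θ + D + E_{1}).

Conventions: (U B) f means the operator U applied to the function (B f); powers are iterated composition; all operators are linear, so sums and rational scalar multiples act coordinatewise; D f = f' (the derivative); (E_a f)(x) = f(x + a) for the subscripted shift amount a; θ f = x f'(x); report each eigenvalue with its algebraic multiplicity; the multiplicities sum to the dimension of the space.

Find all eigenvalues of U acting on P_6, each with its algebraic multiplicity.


image of 1: 3
image of x: 5x + 10/3
image of x^2: 7x^2 + (20/3)x + 22/9
image of x^3: 9x^3 + 10x^2 + (22/3)x + 46/27
image of x^4: 11x^4 + (40/3)x^3 + (44/3)x^2 + (184/27)x + 178/81
image of x^5: 13x^5 + (50/3)x^4 + (220/9)x^3 + (460/27)x^2 + (890/81)x + 454/243
image of x^6: 15x^6 + 20x^5 + (110/3)x^4 + (920/27)x^3 + (890/27)x^2 + (908/81)x + 1522/729
the matrix is upper triangular; its diagonal is (3, 5, 7, 9, 11, 13, 15)
for a triangular matrix the eigenvalues are the diagonal entries, with algebraic multiplicity their repetition count

λ = 3 (multiplicity 1), λ = 5 (multiplicity 1), λ = 7 (multiplicity 1), λ = 9 (multiplicity 1), λ = 11 (multiplicity 1), λ = 13 (multiplicity 1), λ = 15 (multiplicity 1)


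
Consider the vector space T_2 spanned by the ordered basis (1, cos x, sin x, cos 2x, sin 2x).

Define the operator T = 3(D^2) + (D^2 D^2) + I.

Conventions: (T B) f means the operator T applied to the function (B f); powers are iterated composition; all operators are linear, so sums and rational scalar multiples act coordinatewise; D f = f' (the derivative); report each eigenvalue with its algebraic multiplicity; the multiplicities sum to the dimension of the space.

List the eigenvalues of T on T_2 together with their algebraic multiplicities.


λ = -1 (multiplicity 2), λ = 1 (multiplicity 1), λ = 5 (multiplicity 2)

image of 1: 1
image of cos x: -cos x
image of sin x: -sin x
image of cos 2x: 5cos 2x
image of sin 2x: 5sin 2x
the matrix is diagonal; its diagonal is (1, -1, -1, 5, 5)
for a triangular matrix the eigenvalues are the diagonal entries, with algebraic multiplicity their repetition count


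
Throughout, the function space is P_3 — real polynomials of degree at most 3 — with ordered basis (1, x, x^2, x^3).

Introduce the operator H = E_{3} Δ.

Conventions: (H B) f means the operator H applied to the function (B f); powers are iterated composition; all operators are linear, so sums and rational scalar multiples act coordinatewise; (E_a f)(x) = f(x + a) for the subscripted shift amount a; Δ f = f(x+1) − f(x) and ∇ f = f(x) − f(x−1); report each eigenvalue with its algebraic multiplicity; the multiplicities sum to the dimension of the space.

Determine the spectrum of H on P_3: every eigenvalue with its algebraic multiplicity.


λ = 0 (multiplicity 4)

image of 1: 0
image of x: 1
image of x^2: 2x + 7
image of x^3: 3x^2 + 21x + 37
the matrix is upper triangular; its diagonal is (0, 0, 0, 0)
for a triangular matrix the eigenvalues are the diagonal entries, with algebraic multiplicity their repetition count


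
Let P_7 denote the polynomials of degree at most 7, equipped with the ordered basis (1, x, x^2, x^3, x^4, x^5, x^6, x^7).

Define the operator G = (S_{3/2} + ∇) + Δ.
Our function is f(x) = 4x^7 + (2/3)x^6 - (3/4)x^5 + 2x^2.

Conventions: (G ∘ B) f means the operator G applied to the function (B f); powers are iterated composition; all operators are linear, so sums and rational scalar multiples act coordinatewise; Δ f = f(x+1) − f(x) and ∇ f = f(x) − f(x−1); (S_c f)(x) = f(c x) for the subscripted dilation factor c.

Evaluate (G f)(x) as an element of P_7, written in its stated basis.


the image equals g(x) = (2187/32)x^7 + (2035/32)x^6 + (295/128)x^5 + (545/2)x^4 + (80/3)x^3 + (315/2)x^2 + 16x + 13/2

S_{3/2} f = (2187/32)x^7 + (243/32)x^6 - (729/128)x^5 + (9/2)x^2
∇ f = 28x^6 - 80x^5 + (505/4)x^4 - (715/6)x^3 + (133/2)x^2 - (65/4)x + 7/12
(S_{3/2} + ∇) f = (2187/32)x^7 + (1139/32)x^6 - (10969/128)x^5 + (505/4)x^4 - (715/6)x^3 + 71x^2 - (65/4)x + 7/12
Δ f = 28x^6 + 88x^5 + (585/4)x^4 + (875/6)x^3 + (173/2)x^2 + (129/4)x + 71/12
((S_{3/2} + ∇) + Δ) f = (2187/32)x^7 + (2035/32)x^6 + (295/128)x^5 + (545/2)x^4 + (80/3)x^3 + (315/2)x^2 + 16x + 13/2


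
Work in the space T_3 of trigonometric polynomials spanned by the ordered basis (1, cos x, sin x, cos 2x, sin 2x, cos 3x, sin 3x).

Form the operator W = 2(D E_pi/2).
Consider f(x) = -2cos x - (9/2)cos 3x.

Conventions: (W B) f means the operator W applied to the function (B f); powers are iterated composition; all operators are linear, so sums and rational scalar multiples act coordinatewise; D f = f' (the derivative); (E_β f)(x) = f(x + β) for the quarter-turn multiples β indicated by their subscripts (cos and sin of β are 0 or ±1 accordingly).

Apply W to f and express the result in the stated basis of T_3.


E_pi/2 f = 2sin x - (9/2)sin 3x
D E_pi/2 f = 2cos x - (27/2)cos 3x
(2(D E_pi/2)) f = 4cos x - 27cos 3x

g(x) = 4cos x - 27cos 3x


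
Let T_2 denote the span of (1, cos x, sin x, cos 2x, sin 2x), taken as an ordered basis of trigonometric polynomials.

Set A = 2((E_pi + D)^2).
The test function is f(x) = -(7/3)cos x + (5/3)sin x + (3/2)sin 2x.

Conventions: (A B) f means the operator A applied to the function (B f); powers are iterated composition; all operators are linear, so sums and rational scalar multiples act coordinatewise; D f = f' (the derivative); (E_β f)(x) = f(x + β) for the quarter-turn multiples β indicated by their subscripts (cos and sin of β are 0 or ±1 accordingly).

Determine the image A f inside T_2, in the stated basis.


E_pi f = (7/3)cos x - (5/3)sin x + (3/2)sin 2x
D f = (5/3)cos x + (7/3)sin x + 3cos 2x
(E_pi + D) f = 4cos x + (2/3)sin x + 3cos 2x + (3/2)sin 2x
E_pi (E_pi + D) f = -4cos x - (2/3)sin x + 3cos 2x + (3/2)sin 2x
D (E_pi + D) f = (2/3)cos x - 4sin x + 3cos 2x - 6sin 2x
(E_pi + D) (E_pi + D) f = -(10/3)cos x - (14/3)sin x + 6cos 2x - (9/2)sin 2x
(2((E_pi + D)^2)) f = -(20/3)cos x - (28/3)sin x + 12cos 2x - 9sin 2x

the result is g(x) = -(20/3)cos x - (28/3)sin x + 12cos 2x - 9sin 2x


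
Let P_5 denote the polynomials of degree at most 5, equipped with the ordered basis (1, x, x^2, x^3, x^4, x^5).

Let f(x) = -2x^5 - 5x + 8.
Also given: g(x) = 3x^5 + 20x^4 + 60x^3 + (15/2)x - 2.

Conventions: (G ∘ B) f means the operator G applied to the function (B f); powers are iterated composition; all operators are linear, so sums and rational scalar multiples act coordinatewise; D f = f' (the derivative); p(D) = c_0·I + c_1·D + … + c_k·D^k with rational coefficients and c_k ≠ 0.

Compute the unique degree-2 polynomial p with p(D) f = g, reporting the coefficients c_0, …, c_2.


D^0 f = -2x^5 - 5x + 8
D^1 f = -10x^4 - 5
D^2 f = -40x^3
matching coefficients of g against c_0 f + c_1 Df + … from the top degree down determines the c_i
solution: c_0 = -3/2, c_1 = -2, c_2 = -3/2

c_0 = -3/2, c_1 = -2, c_2 = -3/2


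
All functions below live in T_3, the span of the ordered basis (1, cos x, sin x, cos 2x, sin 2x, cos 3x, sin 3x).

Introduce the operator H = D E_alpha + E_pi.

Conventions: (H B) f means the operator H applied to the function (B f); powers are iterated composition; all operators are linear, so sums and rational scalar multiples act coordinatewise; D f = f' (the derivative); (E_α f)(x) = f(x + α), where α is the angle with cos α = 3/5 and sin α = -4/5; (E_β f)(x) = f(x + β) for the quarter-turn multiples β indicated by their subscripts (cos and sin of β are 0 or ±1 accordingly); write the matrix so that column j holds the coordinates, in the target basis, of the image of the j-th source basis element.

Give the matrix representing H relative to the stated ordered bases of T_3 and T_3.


the matrix is [[1, 0, 0, 0, 0, 0, 0]; [0, -1/5, 3/5, 0, 0, 0, 0]; [0, -3/5, -1/5, 0, 0, 0, 0]; [0, 0, 0, 73/25, -14/25, 0, 0]; [0, 0, 0, 14/25, 73/25, 0, 0]; [0, 0, 0, 0, 0, 7/125, -351/125]; [0, 0, 0, 0, 0, 351/125, 7/125]] (rows listed top to bottom)

image of 1: 1
image of cos x: -(1/5)cos x - (3/5)sin x
image of sin x: (3/5)cos x - (1/5)sin x
image of cos 2x: (73/25)cos 2x + (14/25)sin 2x
image of sin 2x: -(14/25)cos 2x + (73/25)sin 2x
image of cos 3x: (7/125)cos 3x + (351/125)sin 3x
image of sin 3x: -(351/125)cos 3x + (7/125)sin 3x
each image's coordinates form column j of the matrix
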